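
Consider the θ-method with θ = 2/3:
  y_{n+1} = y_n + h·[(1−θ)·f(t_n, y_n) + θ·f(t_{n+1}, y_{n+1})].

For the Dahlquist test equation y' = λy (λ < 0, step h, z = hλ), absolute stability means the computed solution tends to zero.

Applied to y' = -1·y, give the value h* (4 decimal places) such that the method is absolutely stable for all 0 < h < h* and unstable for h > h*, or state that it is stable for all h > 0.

(−∞, 0) — no finite endpoint. Any h>0 works for λ=-1.

Set f=λy, z=hλ:
  y_{n+1} = y_n + z·[1/3·y_n + 2/3·y_{n+1}] ⇒ (1 − 2/3z)y_{n+1} = (1 + 1/3z)y_n
  R(z) = (1 + 1/3z)/(1 − 2/3z).

Boundary: |R(x)|=1, x<0.
x=-1.03: |R|=0.3893
x=-2: |R|=0.1429
x=-10: |R|=0.3043
x=-100: |R|=0.4778
θ=2/3≥1/2 ⇒ |1+1/3x|<|1−2/3x| ∀x<0 ⇒ interval (−∞,0).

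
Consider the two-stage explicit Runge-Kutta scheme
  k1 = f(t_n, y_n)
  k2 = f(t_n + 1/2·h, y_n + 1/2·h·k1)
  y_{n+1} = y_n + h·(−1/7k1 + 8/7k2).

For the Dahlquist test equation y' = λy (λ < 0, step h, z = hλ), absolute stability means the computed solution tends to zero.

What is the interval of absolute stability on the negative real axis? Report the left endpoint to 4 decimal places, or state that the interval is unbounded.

Test eqn y'=λy, z=hλ:
  k1=λy_n ⇒ h·k1=z·y_n;  k2=λ(1+1/2z)y_n ⇒ h·k2=z(1+1/2z)y_n
  y_{n+1}/y_n = 1 − 1/7z + 8/7z(1+1/2z) = 1 + z + 4/7z²
  Hence R(z) = 1 + z + 4/7z².

Solve |R(x)|<1 on ℝ⁻.
x=-1.56: |R|=0.8306
R=1: x+4/7x²=0 ⇒ x=−7/4=-1.7500; min R=1−1/(4·4/7)=0.5625>−1
Confirm numerically:
  x=-1.588: |R|=0.85300 <1
  x=-0.849: |R|=0.56289 <1
  x=-0.789: |R|=0.56673 <1
  x=-2.283: |R|=1.69534 >1
  x=-1.836: |R|=1.09023 >1
Stable set (-1.7500, 0).

z∈(-1.7500,0).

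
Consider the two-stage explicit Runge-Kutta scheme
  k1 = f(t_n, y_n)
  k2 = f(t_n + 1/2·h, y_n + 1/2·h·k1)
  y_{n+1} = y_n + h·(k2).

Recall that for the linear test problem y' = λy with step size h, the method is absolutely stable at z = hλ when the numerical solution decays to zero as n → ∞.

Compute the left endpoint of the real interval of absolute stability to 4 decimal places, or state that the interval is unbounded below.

z* = -2.0000.

Set f=λy, z=hλ:
  k1=λy_n ⇒ h·k1=z·y_n;  k2=λ(1+1/2z)y_n ⇒ h·k2=z(1+1/2z)y_n
  y_{n+1}/y_n = 1 + z(1+1/2z) = 1 + z + 1/2z²
  R(z) = 1 + z + 1/2z².

Find x<0 with |R(x)|<1.
x=-0.93: |R|=0.5025
R=1: x+1/2x²=0 ⇒ x=−2=-2.0000; min R=1−1/(4·1/2)=0.5000>−1
Confirm numerically:
  x=-1.863: |R|=0.87238 <1
  x=-1.507: |R|=0.62852 <1
  x=-1.382: |R|=0.57296 <1
  x=-2.441: |R|=1.53824 >1
  x=-2.259: |R|=1.29254 >1
Interval (-2.0000, 0).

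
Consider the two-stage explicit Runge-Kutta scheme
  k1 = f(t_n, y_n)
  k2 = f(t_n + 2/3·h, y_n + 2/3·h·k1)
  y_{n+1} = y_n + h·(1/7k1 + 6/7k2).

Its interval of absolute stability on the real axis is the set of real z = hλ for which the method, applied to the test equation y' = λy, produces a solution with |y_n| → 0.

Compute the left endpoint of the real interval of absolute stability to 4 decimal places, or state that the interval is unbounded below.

z* = -1.7500.

Test eqn y'=λy, z=hλ:
  k1=λy_n ⇒ h·k1=z·y_n;  k2=λ(1+2/3z)y_n ⇒ h·k2=z(1+2/3z)y_n
  y_{n+1}/y_n = 1 + 1/7z + 6/7z(1+2/3z) = 1 + z + 4/7z²
  R(z) = 1 + z + 4/7z².

Find x<0 with |R(x)|<1.
x=-1.16: |R|=0.6089
R=1: x+4/7x²=0 ⇒ x=−7/4=-1.7500; min R=1−1/(4·4/7)=0.5625>−1
Confirm numerically:
  x=-1.172: |R|=0.61291 <1
  x=-1.134: |R|=0.60083 <1
  x=-1.104: |R|=0.59247 <1
  x=-0.864: |R|=0.56257 <1
  x=-2.347: |R|=1.80066 >1
  x=-2.253: |R|=1.64758 >1
  x=-1.846: |R|=1.10127 >1
Interval (-1.7500, 0).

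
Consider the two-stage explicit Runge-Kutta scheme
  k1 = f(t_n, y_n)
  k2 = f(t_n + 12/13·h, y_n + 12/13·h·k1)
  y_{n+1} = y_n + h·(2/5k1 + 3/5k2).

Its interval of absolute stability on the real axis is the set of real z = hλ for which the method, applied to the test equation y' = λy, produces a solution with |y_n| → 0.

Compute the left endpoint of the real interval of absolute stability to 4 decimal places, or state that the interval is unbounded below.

left endpoint -1.8056.

Test eqn y'=λy, z=hλ:
  k1=λy_n ⇒ h·k1=z·y_n;  k2=λ(1+12/13z)y_n ⇒ h·k2=z(1+12/13z)y_n
  y_{n+1}/y_n = 1 + 2/5z + 3/5z(1+12/13z) = 1 + z + 36/65z²
  R(z) = 1 + z + 36/65z².

Find x<0 with |R(x)|<1.
x=-1.62: |R|=0.8335
R=1: x+36/65x²=0 ⇒ x=−65/36=-1.8056; min R=1−1/(4·36/65)=0.5486>−1
Confirm numerically:
  x=-1.727: |R|=0.92486 <1
  x=-1.707: |R|=0.90682 <1
  x=-1.174: |R|=0.58935 <1
  x=-0.918: |R|=0.54874 <1
  x=-2.397: |R|=1.78518 >1
  x=-2.344: |R|=1.69902 >1
  x=-2.202: |R|=1.48349 >1
Interval (-1.8056, 0).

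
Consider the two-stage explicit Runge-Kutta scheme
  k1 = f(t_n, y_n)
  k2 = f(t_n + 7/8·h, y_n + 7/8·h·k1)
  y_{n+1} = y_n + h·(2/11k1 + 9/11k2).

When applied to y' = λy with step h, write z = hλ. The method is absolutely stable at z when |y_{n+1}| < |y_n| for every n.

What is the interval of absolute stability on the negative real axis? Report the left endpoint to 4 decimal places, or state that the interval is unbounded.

Set f=λy, z=hλ:
  k1=λy_n ⇒ h·k1=z·y_n;  k2=λ(1+7/8z)y_n ⇒ h·k2=z(1+7/8z)y_n
  y_{n+1}/y_n = 1 + 2/11z + 9/11z(1+7/8z) = 1 + z + 63/88z²
  Hence R(z) = 1 + z + 63/88z².

Solve |R(x)|<1 on ℝ⁻.
x=-0.83: |R|=0.6632
R=1: x+63/88x²=0 ⇒ x=−88/63=-1.3968; min R=1−1/(4·63/88)=0.6508>−1
Confirm numerically:
  x=-1.310: |R|=0.91857 <1
  x=-1.172: |R|=0.81136 <1
  x=-0.787: |R|=0.65641 <1
  x=-0.606: |R|=0.65691 <1
  x=-1.970: |R|=1.80837 >1
  x=-1.858: |R|=1.61344 >1
Stable set (-1.3968, 0).

(-1.3968, 0).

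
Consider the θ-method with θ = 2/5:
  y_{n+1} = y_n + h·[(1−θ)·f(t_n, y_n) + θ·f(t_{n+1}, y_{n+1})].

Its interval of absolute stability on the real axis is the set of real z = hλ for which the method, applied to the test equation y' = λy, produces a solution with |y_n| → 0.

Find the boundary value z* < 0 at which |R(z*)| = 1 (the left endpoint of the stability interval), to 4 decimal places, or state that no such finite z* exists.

Set f=λy, z=hλ:
  y_{n+1} = y_n + z·[3/5·y_n + 2/5·y_{n+1}] ⇒ (1 − 2/5z)y_{n+1} = (1 + 3/5z)y_n
  Hence R(z) = (1 + 3/5z)/(1 − 2/5z).

Need |R(x)|<1, x<0.
x=-1.4: |R|=0.1026
R=−1: 1+3/5x = −1+2/5x ⇒ -1/5x=2 ⇒ x=2/(-1/5)=-10.0000
Confirm numerically:
  x=-8.903: |R|=0.95190 <1
  x=-7.291: |R|=0.86166 <1
  x=-7.099: |R|=0.84889 <1
  x=-4.845: |R|=0.64908 <1
  x=-10.539: |R|=1.02067 >1
  x=-10.518: |R|=1.01990 >1
  x=-10.279: |R|=1.01092 >1
Stable set (-10.0000, 0).

z* = -10.0000.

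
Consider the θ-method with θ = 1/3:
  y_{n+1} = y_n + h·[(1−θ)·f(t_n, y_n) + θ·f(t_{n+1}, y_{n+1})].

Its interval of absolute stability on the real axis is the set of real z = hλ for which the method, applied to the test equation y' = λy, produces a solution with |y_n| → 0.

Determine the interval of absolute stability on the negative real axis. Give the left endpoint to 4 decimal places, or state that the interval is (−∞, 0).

(-6.0000, 0).

On y'=λy, z=hλ:
  y_{n+1} = y_n + z·[2/3·y_n + 1/3·y_{n+1}] ⇒ (1 − 1/3z)y_{n+1} = (1 + 2/3z)y_n
  R(z) = (1 + 2/3z)/(1 − 1/3z).

Need |R(x)|<1, x<0.
x=-1.72: |R|=0.0932
R=−1: 1+2/3x = −1+1/3x ⇒ -1/3x=2 ⇒ x=2/(-1/3)=-6.0000
Confirm numerically:
  x=-5.133: |R|=0.89340 <1
  x=-4.455: |R|=0.79276 <1
  x=-3.040: |R|=0.50993 <1
  x=-6.301: |R|=1.03236 >1
  x=-6.194: |R|=1.02110 >1
So |R|<1 on (-6.0000, 0).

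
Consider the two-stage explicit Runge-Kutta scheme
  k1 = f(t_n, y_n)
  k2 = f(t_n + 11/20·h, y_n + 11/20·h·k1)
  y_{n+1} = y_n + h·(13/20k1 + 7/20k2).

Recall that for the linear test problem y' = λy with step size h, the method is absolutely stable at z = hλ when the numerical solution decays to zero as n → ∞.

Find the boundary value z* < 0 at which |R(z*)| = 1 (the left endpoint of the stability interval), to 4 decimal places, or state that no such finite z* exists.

Set f=λy, z=hλ:
  k1=λy_n ⇒ h·k1=z·y_n;  k2=λ(1+11/20z)y_n ⇒ h·k2=z(1+11/20z)y_n
  y_{n+1}/y_n = 1 + 13/20z + 7/20z(1+11/20z) = 1 + z + 77/400z²
  R(z) = 1 + z + 77/400z².

Find x<0 with |R(x)|<1.
x=-0.87: |R|=0.2757
R=1: x+77/400x²=0 ⇒ x=−400/77=-5.1948; min R=1−1/(4·77/400)=-0.2987>−1
Confirm numerically:
  x=-3.258: |R|=0.21470 <1
  x=-2.944: |R|=0.27558 <1
  x=-2.163: |R|=0.26238 <1
  x=-2.105: |R|=0.25203 <1
  x=-5.676: |R|=1.52577 >1
  x=-5.460: |R|=1.27873 >1
So |R|<1 on (-5.1948, 0).

z* = -5.1948.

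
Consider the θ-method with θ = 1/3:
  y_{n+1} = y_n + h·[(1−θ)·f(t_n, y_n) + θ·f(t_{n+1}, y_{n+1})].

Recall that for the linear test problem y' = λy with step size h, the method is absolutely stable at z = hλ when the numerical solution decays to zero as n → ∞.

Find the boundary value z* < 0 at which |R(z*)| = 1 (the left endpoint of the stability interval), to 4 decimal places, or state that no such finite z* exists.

Set f=λy, z=hλ:
  y_{n+1} = y_n + z·[2/3·y_n + 1/3·y_{n+1}] ⇒ (1 − 1/3z)y_{n+1} = (1 + 2/3z)y_n
  R(z) = (1 + 2/3z)/(1 − 1/3z).

Solve |R(x)|<1 on ℝ⁻.
x=-0.51: |R|=0.5641
R=−1: 1+2/3x = −1+1/3x ⇒ -1/3x=2 ⇒ x=2/(-1/3)=-6.0000
Confirm numerically:
  x=-5.709: |R|=0.96659 <1
  x=-4.484: |R|=0.79743 <1
  x=-2.952: |R|=0.48790 <1
  x=-2.754: |R|=0.43587 <1
  x=-6.572: |R|=1.05976 >1
  x=-6.032: |R|=1.00354 >1
Interval (-6.0000, 0).

z* = -6.0000.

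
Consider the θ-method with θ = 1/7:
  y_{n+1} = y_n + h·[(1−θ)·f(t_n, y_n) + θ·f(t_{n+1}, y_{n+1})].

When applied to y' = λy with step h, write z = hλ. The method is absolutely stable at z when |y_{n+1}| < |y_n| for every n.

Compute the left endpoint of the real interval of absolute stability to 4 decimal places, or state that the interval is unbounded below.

z* = -2.8000.

On y'=λy, z=hλ:
  y_{n+1} = y_n + z·[6/7·y_n + 1/7·y_{n+1}] ⇒ (1 − 1/7z)y_{n+1} = (1 + 6/7z)y_n
  so R(z) = (1 + 6/7z)/(1 − 1/7z).

Find x<0 with |R(x)|<1.
x=-0.67: |R|=0.3885
R=−1: 1+6/7x = −1+1/7x ⇒ -5/7x=2 ⇒ x=2/(-5/7)=-2.8000
Confirm numerically:
  x=-2.703: |R|=0.95002 <1
  x=-2.590: |R|=0.89051 <1
  x=-1.494: |R|=0.23122 <1
  x=-1.347: |R|=0.12963 <1
  x=-3.128: |R|=1.16193 >1
  x=-2.933: |R|=1.06695 >1
  x=-2.870: |R|=1.03546 >1
Stable set (-2.8000, 0).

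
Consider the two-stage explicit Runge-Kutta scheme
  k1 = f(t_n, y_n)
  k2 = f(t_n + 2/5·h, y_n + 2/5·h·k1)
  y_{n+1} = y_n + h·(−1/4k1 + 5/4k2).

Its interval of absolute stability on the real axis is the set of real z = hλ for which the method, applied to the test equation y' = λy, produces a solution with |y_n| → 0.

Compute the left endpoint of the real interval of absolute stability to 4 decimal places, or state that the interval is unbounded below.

With y'=λy (z=hλ):
  k1=λy_n ⇒ h·k1=z·y_n;  k2=λ(1+2/5z)y_n ⇒ h·k2=z(1+2/5z)y_n
  y_{n+1}/y_n = 1 − 1/4z + 5/4z(1+2/5z) = 1 + z + 1/2z²
  ⇒ R(z) = 1 + z + 1/2z².

Need |R(x)|<1, x<0.
x=-0.96: |R|=0.5008
R=1: x+1/2x²=0 ⇒ x=−2=-2.0000; min R=1−1/(4·1/2)=0.5000>−1
Confirm numerically:
  x=-1.906: |R|=0.91042 <1
  x=-1.646: |R|=0.70866 <1
  x=-0.963: |R|=0.50068 <1
  x=-0.910: |R|=0.50405 <1
  x=-2.410: |R|=1.49405 >1
  x=-2.385: |R|=1.45911 >1
  x=-2.206: |R|=1.22722 >1
Interval (-2.0000, 0).

z* = -2.0000.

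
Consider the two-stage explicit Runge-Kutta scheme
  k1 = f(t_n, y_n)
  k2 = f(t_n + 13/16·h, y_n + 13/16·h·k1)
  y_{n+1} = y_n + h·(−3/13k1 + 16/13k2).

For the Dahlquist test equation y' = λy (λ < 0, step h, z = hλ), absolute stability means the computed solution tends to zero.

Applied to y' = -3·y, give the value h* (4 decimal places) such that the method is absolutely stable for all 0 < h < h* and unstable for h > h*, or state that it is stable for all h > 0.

With y'=λy (z=hλ):
  k1=λy_n ⇒ h·k1=z·y_n;  k2=λ(1+13/16z)y_n ⇒ h·k2=z(1+13/16z)y_n
  y_{n+1}/y_n = 1 − 3/13z + 16/13z(1+13/16z) = 1 + z + z²
  Hence R(z) = 1 + z + z².

Solve |R(x)|<1 on ℝ⁻.
x=-1.48: |R|=1.7104
R=1: x+1x²=0 ⇒ x=−1=-1.0000; min R=1−1/(4·1)=0.7500>−1
Confirm numerically:
  x=-0.762: |R|=0.81864 <1
  x=-0.732: |R|=0.80382 <1
  x=-0.598: |R|=0.75960 <1
  x=-0.586: |R|=0.75740 <1
  x=-1.157: |R|=1.18165 >1
  x=-1.151: |R|=1.17380 >1
Interval (-1.0000, 0).

(-1.0000,0); λ=-3 ⇒ h* = (1)/3 = 0.3333.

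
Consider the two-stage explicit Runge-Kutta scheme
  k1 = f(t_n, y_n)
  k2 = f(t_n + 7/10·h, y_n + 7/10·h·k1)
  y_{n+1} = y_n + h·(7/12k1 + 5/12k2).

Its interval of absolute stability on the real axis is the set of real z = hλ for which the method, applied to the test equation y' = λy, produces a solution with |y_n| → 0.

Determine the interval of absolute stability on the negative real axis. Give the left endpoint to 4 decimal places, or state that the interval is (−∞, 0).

z∈(-3.4286,0).

Test eqn y'=λy, z=hλ:
  k1=λy_n ⇒ h·k1=z·y_n;  k2=λ(1+7/10z)y_n ⇒ h·k2=z(1+7/10z)y_n
  y_{n+1}/y_n = 1 + 7/12z + 5/12z(1+7/10z) = 1 + z + 7/24z²
  R(z) = 1 + z + 7/24z².

Solve |R(x)|<1 on ℝ⁻.
x=-0.33: |R|=0.7018
R=1: x+7/24x²=0 ⇒ x=−24/7=-3.4286; min R=1−1/(4·7/24)=0.1429>−1
Confirm numerically:
  x=-2.875: |R|=0.53581 <1
  x=-2.042: |R|=0.17418 <1
  x=-1.415: |R|=0.16898 <1
  x=-3.958: |R|=1.61118 >1
  x=-3.894: |R|=1.52861 >1
  x=-3.514: |R|=1.08756 >1
Stable set (-3.4286, 0).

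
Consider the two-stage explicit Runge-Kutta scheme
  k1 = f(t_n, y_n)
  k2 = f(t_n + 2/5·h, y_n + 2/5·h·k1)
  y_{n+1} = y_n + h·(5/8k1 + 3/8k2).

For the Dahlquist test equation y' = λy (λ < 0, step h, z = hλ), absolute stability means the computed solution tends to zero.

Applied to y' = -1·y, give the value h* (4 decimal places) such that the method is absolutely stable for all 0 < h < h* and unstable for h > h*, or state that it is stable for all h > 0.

(-6.6667,0); λ=-1 ⇒ h* = (20/3)/1 = 6.6667.

With y'=λy (z=hλ):
  k1=λy_n ⇒ h·k1=z·y_n;  k2=λ(1+2/5z)y_n ⇒ h·k2=z(1+2/5z)y_n
  y_{n+1}/y_n = 1 + 5/8z + 3/8z(1+2/5z) = 1 + z + 3/20z²
  so R(z) = 1 + z + 3/20z².

Find x<0 with |R(x)|<1.
x=-0.98: |R|=0.1641
R=1: x+3/20x²=0 ⇒ x=−20/3=-6.6667; min R=1−1/(4·3/20)=-0.6667>−1
Confirm numerically:
  x=-6.466: |R|=0.80537 <1
  x=-4.625: |R|=0.41641 <1
  x=-4.466: |R|=0.47423 <1
  x=-6.876: |R|=1.21591 >1
  x=-6.782: |R|=1.11733 >1
So |R|<1 on (-6.6667, 0).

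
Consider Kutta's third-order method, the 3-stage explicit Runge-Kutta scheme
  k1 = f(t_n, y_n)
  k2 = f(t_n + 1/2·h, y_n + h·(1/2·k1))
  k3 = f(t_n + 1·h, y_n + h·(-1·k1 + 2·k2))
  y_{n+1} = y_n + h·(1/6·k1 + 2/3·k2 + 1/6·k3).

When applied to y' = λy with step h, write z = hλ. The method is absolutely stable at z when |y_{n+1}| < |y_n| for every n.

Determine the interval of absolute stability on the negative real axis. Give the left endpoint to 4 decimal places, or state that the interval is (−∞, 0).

With y'=λy (z=hλ):
  order 3, 3-stage ⇒ R(z)=1+z+z^2/2+z^3/6
  (e.g. R(-1.5)=0.06250, |R|=0.06250)

Boundary: |R(x)|=1, x<0.
x=-1.5: |R|=0.0625
|R(-2.37)|=0.7802 |R(-1.59)|=0.0041 |R(-1.12)|=0.2730
Bisect:
  x_lo=-3.2377 |R|=2.6528  x_hi=-0.1519 |R|=0.8590
  mid=-1.69479 |R|=0.06996 →hi
  mid=-2.46622 |R|=0.92513 →hi
  mid=-2.85194 |R|=1.65122 →lo
  mid=-2.65908 |R|=1.25732 →lo
  mid=-2.56265 |R|=1.08396 →lo
  mid=-2.51444 |R|=1.00278 →lo
  mid=-2.49033 |R|=0.96352 →hi
  mid=-2.50238 |R|=0.98304 →hi
  ...
  [-2.51293,-2.51274] ⇒ x*=-2.5127
So |R|<1 on (-2.5127, 0).

(-2.5127, 0).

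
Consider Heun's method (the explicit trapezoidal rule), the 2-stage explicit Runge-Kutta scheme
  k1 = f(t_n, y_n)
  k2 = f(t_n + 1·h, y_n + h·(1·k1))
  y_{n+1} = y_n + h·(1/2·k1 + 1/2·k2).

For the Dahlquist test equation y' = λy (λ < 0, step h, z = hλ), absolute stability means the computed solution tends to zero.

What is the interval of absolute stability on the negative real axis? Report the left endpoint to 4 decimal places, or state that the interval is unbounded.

z∈(-2.0000,0).

With y'=λy (z=hλ):
  order 2, 2-stage ⇒ R(z)=1+z+z^2/2
  (e.g. R(-1.72)=0.75920, |R|=0.75920)

Solve |R(x)|<1 on ℝ⁻.
x=-1.72: |R|=0.7592
|R(-0.72)|=0.5392 |R(-0.7)|=0.5450 |R(-0.67)|=0.5544
Bisect:
  x_lo=-2.8708 |R|=2.2500  x_hi=-0.2632 |R|=0.7714
  mid=-1.56704 |R|=0.66077 →hi
  mid=-2.21894 |R|=1.24291 →lo
  mid=-1.89299 |R|=0.89872 →hi
  mid=-2.05597 |R|=1.05753 →lo
  mid=-1.97448 |R|=0.97480 →hi
  mid=-2.01522 |R|=1.01534 →lo
  mid=-1.99485 |R|=0.99486 →hi
  mid=-2.00504 |R|=1.00505 →lo
  mid=-1.99994 |R|=0.99994 →hi
  ...
  [-2.00010,-1.99994] ⇒ x*=-2.0000
Stable set (-2.0000, 0).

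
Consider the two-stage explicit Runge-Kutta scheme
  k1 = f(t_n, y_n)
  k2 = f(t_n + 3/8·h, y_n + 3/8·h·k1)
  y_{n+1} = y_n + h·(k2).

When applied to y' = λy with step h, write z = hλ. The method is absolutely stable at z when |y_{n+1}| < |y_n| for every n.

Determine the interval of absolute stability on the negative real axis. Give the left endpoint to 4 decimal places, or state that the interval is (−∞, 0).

z∈(-2.6667,0).

On y'=λy, z=hλ:
  k1=λy_n ⇒ h·k1=z·y_n;  k2=λ(1+3/8z)y_n ⇒ h·k2=z(1+3/8z)y_n
  y_{n+1}/y_n = 1 + z(1+3/8z) = 1 + z + 3/8z²
  R(z) = 1 + z + 3/8z².

Find x<0 with |R(x)|<1.
x=-0.53: |R|=0.5753
R=1: x+3/8x²=0 ⇒ x=−8/3=-2.6667; min R=1−1/(4·3/8)=0.3333>−1
Confirm numerically:
  x=-2.608: |R|=0.94262 <1
  x=-2.566: |R|=0.90313 <1
  x=-1.987: |R|=0.49356 <1
  x=-2.960: |R|=1.32560 >1
  x=-2.766: |R|=1.10303 >1
Interval (-2.6667, 0).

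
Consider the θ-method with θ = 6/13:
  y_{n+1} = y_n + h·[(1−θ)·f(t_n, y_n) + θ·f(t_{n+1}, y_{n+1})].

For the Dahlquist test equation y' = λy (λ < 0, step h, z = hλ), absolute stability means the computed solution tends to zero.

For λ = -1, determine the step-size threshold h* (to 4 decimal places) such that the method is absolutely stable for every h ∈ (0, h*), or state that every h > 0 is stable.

On y'=λy, z=hλ:
  y_{n+1} = y_n + z·[7/13·y_n + 6/13·y_{n+1}] ⇒ (1 − 6/13z)y_{n+1} = (1 + 7/13z)y_n
  so R(z) = (1 + 7/13z)/(1 − 6/13z).

Find x<0 with |R(x)|<1.
x=-0.54: |R|=0.5677
R=−1: 1+7/13x = −1+6/13x ⇒ -1/13x=2 ⇒ x=2/(-1/13)=-26.0000
Confirm numerically:
  x=-22.641: |R|=0.97743 <1
  x=-19.212: |R|=0.94708 <1
  x=-14.791: |R|=0.88983 <1
  x=-14.223: |R|=0.88024 <1
  x=-26.559: |R|=1.00324 >1
  x=-26.295: |R|=1.00173 >1
  x=-26.231: |R|=1.00136 >1
So |R|<1 on (-26.0000, 0).

(-26.0000,0); λ=-1 ⇒ h* = (26)/1 = 26.0000.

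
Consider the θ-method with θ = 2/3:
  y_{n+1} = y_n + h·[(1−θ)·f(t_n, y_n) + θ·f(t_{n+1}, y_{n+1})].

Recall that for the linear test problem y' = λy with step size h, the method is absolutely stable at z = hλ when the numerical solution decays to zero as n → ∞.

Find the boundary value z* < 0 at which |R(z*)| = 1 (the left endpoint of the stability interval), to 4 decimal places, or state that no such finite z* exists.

unbounded; (−∞, 0).

Set f=λy, z=hλ:
  y_{n+1} = y_n + z·[1/3·y_n + 2/3·y_{n+1}] ⇒ (1 − 2/3z)y_{n+1} = (1 + 1/3z)y_n
  R(z) = (1 + 1/3z)/(1 − 2/3z).

Find x<0 with |R(x)|<1.
x=-0.44: |R|=0.6598
x=-2: |R|=0.1429
x=-10: |R|=0.3043
x=-100: |R|=0.4778
θ=2/3≥1/2 ⇒ |1+1/3x|<|1−2/3x| ∀x<0 ⇒ unbounded interval.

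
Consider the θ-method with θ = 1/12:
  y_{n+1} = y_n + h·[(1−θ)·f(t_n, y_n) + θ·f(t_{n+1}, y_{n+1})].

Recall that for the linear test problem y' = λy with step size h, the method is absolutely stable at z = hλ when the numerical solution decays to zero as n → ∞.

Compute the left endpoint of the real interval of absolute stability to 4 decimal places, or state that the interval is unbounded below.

With y'=λy (z=hλ):
  y_{n+1} = y_n + z·[11/12·y_n + 1/12·y_{n+1}] ⇒ (1 − 1/12z)y_{n+1} = (1 + 11/12z)y_n
  R(z) = (1 + 11/12z)/(1 − 1/12z).

Solve |R(x)|<1 on ℝ⁻.
x=-0.88: |R|=0.1801
R=−1: 1+11/12x = −1+1/12x ⇒ -5/6x=2 ⇒ x=2/(-5/6)=-2.4000
Confirm numerically:
  x=-1.550: |R|=0.37269 <1
  x=-1.226: |R|=0.11235 <1
  x=-1.116: |R|=0.02104 <1
  x=-2.726: |R|=1.22138 >1
  x=-2.683: |R|=1.19274 >1
So |R|<1 on (-2.4000, 0).

z* = -2.4000.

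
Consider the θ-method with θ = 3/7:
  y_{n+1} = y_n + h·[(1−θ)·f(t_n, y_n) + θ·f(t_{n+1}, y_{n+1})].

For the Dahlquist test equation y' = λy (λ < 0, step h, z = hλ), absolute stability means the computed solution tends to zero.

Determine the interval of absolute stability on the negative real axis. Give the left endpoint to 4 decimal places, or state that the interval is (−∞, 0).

z∈(-14.0000,0).

Test eqn y'=λy, z=hλ:
  y_{n+1} = y_n + z·[4/7·y_n + 3/7·y_{n+1}] ⇒ (1 − 3/7z)y_{n+1} = (1 + 4/7z)y_n
  so R(z) = (1 + 4/7z)/(1 − 3/7z).

Find x<0 with |R(x)|<1.
x=-0.39: |R|=0.6659
R=−1: 1+4/7x = −1+3/7x ⇒ -1/7x=2 ⇒ x=2/(-1/7)=-14.0000
Confirm numerically:
  x=-11.428: |R|=0.93770 <1
  x=-11.243: |R|=0.93231 <1
  x=-6.083: |R|=0.68644 <1
  x=-14.303: |R|=1.00607 >1
  x=-14.298: |R|=1.00597 >1
So |R|<1 on (-14.0000, 0).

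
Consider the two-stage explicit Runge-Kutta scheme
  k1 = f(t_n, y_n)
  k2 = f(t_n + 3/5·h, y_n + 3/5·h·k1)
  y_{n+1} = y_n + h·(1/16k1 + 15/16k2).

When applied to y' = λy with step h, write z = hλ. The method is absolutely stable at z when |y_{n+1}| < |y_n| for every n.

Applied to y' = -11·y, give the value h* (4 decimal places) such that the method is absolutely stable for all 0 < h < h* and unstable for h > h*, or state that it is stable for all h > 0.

Set f=λy, z=hλ:
  k1=λy_n ⇒ h·k1=z·y_n;  k2=λ(1+3/5z)y_n ⇒ h·k2=z(1+3/5z)y_n
  y_{n+1}/y_n = 1 + 1/16z + 15/16z(1+3/5z) = 1 + z + 9/16z²
  Hence R(z) = 1 + z + 9/16z².

Need |R(x)|<1, x<0.
x=-1.32: |R|=0.6601
R=1: x+9/16x²=0 ⇒ x=−16/9=-1.7778; min R=1−1/(4·9/16)=0.5556>−1
Confirm numerically:
  x=-1.702: |R|=0.92745 <1
  x=-1.692: |R|=0.91836 <1
  x=-1.436: |R|=0.72393 <1
  x=-1.387: |R|=0.69512 <1
  x=-2.324: |R|=1.71405 >1
  x=-2.033: |R|=1.29186 >1
  x=-1.914: |R|=1.14666 >1
Interval (-1.7778, 0).

(-1.7778,0); λ=-11 ⇒ h* = (16/9)/11 = 0.1616.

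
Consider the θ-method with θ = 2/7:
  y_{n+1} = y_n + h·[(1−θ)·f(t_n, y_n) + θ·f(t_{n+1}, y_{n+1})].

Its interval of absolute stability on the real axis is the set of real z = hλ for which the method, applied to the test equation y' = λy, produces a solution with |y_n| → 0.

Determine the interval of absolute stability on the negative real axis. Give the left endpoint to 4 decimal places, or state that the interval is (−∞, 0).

With y'=λy (z=hλ):
  y_{n+1} = y_n + z·[5/7·y_n + 2/7·y_{n+1}] ⇒ (1 − 2/7z)y_{n+1} = (1 + 5/7z)y_n
  so R(z) = (1 + 5/7z)/(1 − 2/7z).

Find x<0 with |R(x)|<1.
x=-1.29: |R|=0.0574
R=−1: 1+5/7x = −1+2/7x ⇒ -3/7x=2 ⇒ x=2/(-3/7)=-4.6667
Confirm numerically:
  x=-3.949: |R|=0.85548 <1
  x=-2.987: |R|=0.61161 <1
  x=-2.819: |R|=0.56140 <1
  x=-4.854: |R|=1.03364 >1
  x=-4.726: |R|=1.01082 >1
So |R|<1 on (-4.6667, 0).

z∈(-4.6667,0).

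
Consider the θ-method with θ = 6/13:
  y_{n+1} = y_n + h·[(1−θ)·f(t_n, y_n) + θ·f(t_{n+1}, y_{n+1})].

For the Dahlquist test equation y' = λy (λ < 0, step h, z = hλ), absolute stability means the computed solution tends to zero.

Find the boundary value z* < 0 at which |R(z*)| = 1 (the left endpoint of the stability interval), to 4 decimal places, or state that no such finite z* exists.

Set f=λy, z=hλ:
  y_{n+1} = y_n + z·[7/13·y_n + 6/13·y_{n+1}] ⇒ (1 − 6/13z)y_{n+1} = (1 + 7/13z)y_n
  Hence R(z) = (1 + 7/13z)/(1 − 6/13z).

Find x<0 with |R(x)|<1.
x=-0.85: |R|=0.3895
R=−1: 1+7/13x = −1+6/13x ⇒ -1/13x=2 ⇒ x=2/(-1/13)=-26.0000
Confirm numerically:
  x=-23.435: |R|=0.98330 <1
  x=-20.229: |R|=0.95705 <1
  x=-13.775: |R|=0.87219 <1
  x=-11.648: |R|=0.82685 <1
  x=-26.228: |R|=1.00134 >1
  x=-26.155: |R|=1.00091 >1
  x=-26.083: |R|=1.00049 >1
Interval (-26.0000, 0).

z* = -26.0000.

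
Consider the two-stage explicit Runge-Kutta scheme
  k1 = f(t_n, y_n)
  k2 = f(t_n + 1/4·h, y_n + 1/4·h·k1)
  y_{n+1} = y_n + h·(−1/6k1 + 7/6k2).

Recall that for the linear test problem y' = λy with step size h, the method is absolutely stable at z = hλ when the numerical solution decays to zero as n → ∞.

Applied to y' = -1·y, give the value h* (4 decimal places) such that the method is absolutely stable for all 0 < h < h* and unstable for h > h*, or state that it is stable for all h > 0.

On y'=λy, z=hλ:
  k1=λy_n ⇒ h·k1=z·y_n;  k2=λ(1+1/4z)y_n ⇒ h·k2=z(1+1/4z)y_n
  y_{n+1}/y_n = 1 − 1/6z + 7/6z(1+1/4z) = 1 + z + 7/24z²
  Hence R(z) = 1 + z + 7/24z².

Boundary: |R(x)|=1, x<0.
x=-0.65: |R|=0.4732
R=1: x+7/24x²=0 ⇒ x=−24/7=-3.4286; min R=1−1/(4·7/24)=0.1429>−1
Confirm numerically:
  x=-3.070: |R|=0.67893 <1
  x=-2.571: |R|=0.35693 <1
  x=-2.452: |R|=0.30159 <1
  x=-1.927: |R|=0.15605 <1
  x=-3.950: |R|=1.60073 >1
  x=-3.919: |R|=1.56058 >1
  x=-3.597: |R|=1.17670 >1
Interval (-3.4286, 0).

(-3.4286,0); λ=-1 ⇒ h* = (24/7)/1 = 3.4286.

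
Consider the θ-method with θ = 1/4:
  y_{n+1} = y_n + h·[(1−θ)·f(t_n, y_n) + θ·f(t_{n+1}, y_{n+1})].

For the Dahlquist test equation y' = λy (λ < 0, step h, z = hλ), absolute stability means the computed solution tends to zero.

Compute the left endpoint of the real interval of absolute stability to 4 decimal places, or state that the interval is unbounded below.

z* = -4.0000.

Set f=λy, z=hλ:
  y_{n+1} = y_n + z·[3/4·y_n + 1/4·y_{n+1}] ⇒ (1 − 1/4z)y_{n+1} = (1 + 3/4z)y_n
  so R(z) = (1 + 3/4z)/(1 − 1/4z).

Solve |R(x)|<1 on ℝ⁻.
x=-0.77: |R|=0.3543
R=−1: 1+3/4x = −1+1/4x ⇒ -1/2x=2 ⇒ x=2/(-1/2)=-4.0000
Confirm numerically:
  x=-3.943: |R|=0.98565 <1
  x=-3.907: |R|=0.97648 <1
  x=-3.556: |R|=0.88248 <1
  x=-4.500: |R|=1.11765 >1
  x=-4.472: |R|=1.11143 >1
  x=-4.069: |R|=1.01710 >1
Stable set (-4.0000, 0).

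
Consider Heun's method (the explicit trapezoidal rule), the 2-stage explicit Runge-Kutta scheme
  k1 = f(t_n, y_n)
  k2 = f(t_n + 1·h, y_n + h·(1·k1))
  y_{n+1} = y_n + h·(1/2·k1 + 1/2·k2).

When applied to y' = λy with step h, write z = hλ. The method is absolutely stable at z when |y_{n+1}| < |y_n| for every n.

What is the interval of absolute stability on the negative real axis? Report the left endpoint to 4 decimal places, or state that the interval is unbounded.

With y'=λy (z=hλ):
  order 2, 2-stage ⇒ R(z)=1+z+z^2/2
  (e.g. R(-1.39)=0.57605, |R|=0.57605)

Need |R(x)|<1, x<0.
x=-1.39: |R|=0.5760
|R(-2.3)|=1.3450 |R(-1.67)|=0.7244 |R(-1.53)|=0.6404
Bisect:
  x_lo=-2.7676 |R|=2.0622  x_hi=-0.1298 |R|=0.8786
  mid=-1.44870 |R|=0.60067 →hi
  mid=-2.10816 |R|=1.11401 →lo
  mid=-1.77843 |R|=0.80298 →hi
  mid=-1.94330 |R|=0.94490 →hi
  mid=-2.02573 |R|=1.02606 →lo
  mid=-1.98451 |R|=0.98463 →hi
  mid=-2.00512 |R|=1.00513 →lo
  mid=-1.99482 |R|=0.99483 →hi
  ...
  [-2.00013,-1.99997] ⇒ x*=-2.0000
Stable set (-2.0000, 0).

(-2.0000, 0).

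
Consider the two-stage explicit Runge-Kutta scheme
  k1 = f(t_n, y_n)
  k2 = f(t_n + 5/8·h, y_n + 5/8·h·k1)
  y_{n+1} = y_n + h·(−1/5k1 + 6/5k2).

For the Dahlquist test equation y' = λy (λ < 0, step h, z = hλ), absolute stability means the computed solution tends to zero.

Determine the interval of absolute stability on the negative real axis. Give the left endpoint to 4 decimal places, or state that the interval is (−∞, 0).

Set f=λy, z=hλ:
  k1=λy_n ⇒ h·k1=z·y_n;  k2=λ(1+5/8z)y_n ⇒ h·k2=z(1+5/8z)y_n
  y_{n+1}/y_n = 1 − 1/5z + 6/5z(1+5/8z) = 1 + z + 3/4z²
  R(z) = 1 + z + 3/4z².

Find x<0 with |R(x)|<1.
x=-0.85: |R|=0.6919
R=1: x+3/4x²=0 ⇒ x=−4/3=-1.3333; min R=1−1/(4·3/4)=0.6667>−1
Confirm numerically:
  x=-0.858: |R|=0.69412 <1
  x=-0.783: |R|=0.67682 <1
  x=-0.681: |R|=0.66682 <1
  x=-0.575: |R|=0.67297 <1
  x=-1.827: |R|=1.67645 >1
  x=-1.664: |R|=1.41267 >1
  x=-1.629: |R|=1.36123 >1
Interval (-1.3333, 0).

z∈(-1.3333,0).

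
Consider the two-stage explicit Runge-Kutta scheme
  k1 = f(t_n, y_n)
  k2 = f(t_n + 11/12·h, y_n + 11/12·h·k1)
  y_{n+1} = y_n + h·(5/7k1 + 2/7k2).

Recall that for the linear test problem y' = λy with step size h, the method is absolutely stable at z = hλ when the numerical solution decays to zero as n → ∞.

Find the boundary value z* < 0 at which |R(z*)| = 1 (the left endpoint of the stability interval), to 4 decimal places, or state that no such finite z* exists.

On y'=λy, z=hλ:
  k1=λy_n ⇒ h·k1=z·y_n;  k2=λ(1+11/12z)y_n ⇒ h·k2=z(1+11/12z)y_n
  y_{n+1}/y_n = 1 + 5/7z + 2/7z(1+11/12z) = 1 + z + 11/42z²
  ⇒ R(z) = 1 + z + 11/42z².

Boundary: |R(x)|=1, x<0.
x=-1.47: |R|=0.0959
R=1: x+11/42x²=0 ⇒ x=−42/11=-3.8182; min R=1−1/(4·11/42)=0.0455>−1
Confirm numerically:
  x=-3.369: |R|=0.60366 <1
  x=-2.933: |R|=0.32003 <1
  x=-1.759: |R|=0.05135 <1
  x=-4.086: |R|=1.28660 >1
  x=-3.944: |R|=1.12996 >1
  x=-3.928: |R|=1.11298 >1
So |R|<1 on (-3.8182, 0).

z* = -3.8182.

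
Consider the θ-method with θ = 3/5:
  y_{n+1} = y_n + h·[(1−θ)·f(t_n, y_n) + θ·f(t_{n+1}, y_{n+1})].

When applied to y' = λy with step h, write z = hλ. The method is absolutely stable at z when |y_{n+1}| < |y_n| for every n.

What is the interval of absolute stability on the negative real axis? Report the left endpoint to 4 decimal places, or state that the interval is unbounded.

(−∞, 0) — no finite endpoint.

Test eqn y'=λy, z=hλ:
  y_{n+1} = y_n + z·[2/5·y_n + 3/5·y_{n+1}] ⇒ (1 − 3/5z)y_{n+1} = (1 + 2/5z)y_n
  ⇒ R(z) = (1 + 2/5z)/(1 − 3/5z).

Solve |R(x)|<1 on ℝ⁻.
x=-1.34: |R|=0.2572
x=-2: |R|=0.0909
x=-10: |R|=0.4286
x=-100: |R|=0.6393
θ=3/5≥1/2 ⇒ |1+2/5x|<|1−3/5x| ∀x<0 ⇒ unbounded interval.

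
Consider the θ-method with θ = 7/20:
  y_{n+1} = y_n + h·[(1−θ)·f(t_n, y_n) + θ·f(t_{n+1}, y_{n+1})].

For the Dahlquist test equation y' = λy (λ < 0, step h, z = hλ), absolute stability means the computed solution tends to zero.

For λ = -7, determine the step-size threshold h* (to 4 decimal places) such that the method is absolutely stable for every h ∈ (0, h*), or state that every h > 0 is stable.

With y'=λy (z=hλ):
  y_{n+1} = y_n + z·[13/20·y_n + 7/20·y_{n+1}] ⇒ (1 − 7/20z)y_{n+1} = (1 + 13/20z)y_n
  ⇒ R(z) = (1 + 13/20z)/(1 − 7/20z).

Need |R(x)|<1, x<0.
x=-1.6: |R|=0.0256
R=−1: 1+13/20x = −1+7/20x ⇒ -3/10x=2 ⇒ x=2/(-3/10)=-6.6667
Confirm numerically:
  x=-4.578: |R|=0.75921 <1
  x=-4.566: |R|=0.75744 <1
  x=-4.442: |R|=0.73876 <1
  x=-2.829: |R|=0.42150 <1
  x=-7.143: |R|=1.04083 >1
  x=-6.955: |R|=1.02519 >1
  x=-6.761: |R|=1.00841 >1
Stable set (-6.6667, 0).

(-6.6667,0); λ=-7 ⇒ h* = (20/3)/7 = 0.9524.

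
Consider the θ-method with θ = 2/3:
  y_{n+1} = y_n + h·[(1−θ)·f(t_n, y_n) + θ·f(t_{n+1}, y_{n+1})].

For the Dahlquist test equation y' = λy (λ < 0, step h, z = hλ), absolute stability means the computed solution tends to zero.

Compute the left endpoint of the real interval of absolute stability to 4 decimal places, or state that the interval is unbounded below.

interval (−∞, 0).

With y'=λy (z=hλ):
  y_{n+1} = y_n + z·[1/3·y_n + 2/3·y_{n+1}] ⇒ (1 − 2/3z)y_{n+1} = (1 + 1/3z)y_n
  so R(z) = (1 + 1/3z)/(1 − 2/3z).

Need |R(x)|<1, x<0.
x=-1.73: |R|=0.1966
x=-2: |R|=0.1429
x=-10: |R|=0.3043
x=-100: |R|=0.4778
θ=2/3≥1/2 ⇒ |1+1/3x|<|1−2/3x| ∀x<0 ⇒ stable on all of ℝ⁻.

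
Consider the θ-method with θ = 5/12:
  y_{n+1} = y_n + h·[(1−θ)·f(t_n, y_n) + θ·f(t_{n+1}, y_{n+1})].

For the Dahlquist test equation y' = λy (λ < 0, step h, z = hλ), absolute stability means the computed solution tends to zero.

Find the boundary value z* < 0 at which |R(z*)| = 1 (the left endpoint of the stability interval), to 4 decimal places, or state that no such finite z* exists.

With y'=λy (z=hλ):
  y_{n+1} = y_n + z·[7/12·y_n + 5/12·y_{n+1}] ⇒ (1 − 5/12z)y_{n+1} = (1 + 7/12z)y_n
  so R(z) = (1 + 7/12z)/(1 − 5/12z).

Boundary: |R(x)|=1, x<0.
x=-1.67: |R|=0.0152
R=−1: 1+7/12x = −1+5/12x ⇒ -1/6x=2 ⇒ x=2/(-1/6)=-12.0000
Confirm numerically:
  x=-10.624: |R|=0.95774 <1
  x=-9.806: |R|=0.92810 <1
  x=-7.819: |R|=0.83634 <1
  x=-12.543: |R|=1.01454 >1
  x=-12.098: |R|=1.00270 >1
So |R|<1 on (-12.0000, 0).

left endpoint -12.0000.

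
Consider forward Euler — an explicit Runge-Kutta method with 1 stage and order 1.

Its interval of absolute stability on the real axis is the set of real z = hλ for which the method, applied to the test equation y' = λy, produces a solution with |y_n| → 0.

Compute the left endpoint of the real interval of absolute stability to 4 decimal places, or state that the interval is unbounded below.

z* = -2.0000.

Set f=λy, z=hλ:
  order 1, 1-stage ⇒ R(z)=1+z
  (e.g. R(-0.8)=0.20000, |R|=0.20000)

Boundary: |R(x)|=1, x<0.
x=-0.8: |R|=0.2000
|R(-1.42)|=0.4200 |R(-1.32)|=0.3200 |R(-0.89)|=0.1100
Bisect:
  x_lo=-2.6634 |R|=1.6634  x_hi=-0.3907 |R|=0.6093
  mid=-1.52704 |R|=0.52704 →hi
  mid=-2.09521 |R|=1.09521 →lo
  mid=-1.81112 |R|=0.81112 →hi
  mid=-1.95316 |R|=0.95316 →hi
  mid=-2.02419 |R|=1.02419 →lo
  mid=-1.98867 |R|=0.98867 →hi
  mid=-2.00643 |R|=1.00643 →lo
  mid=-1.99755 |R|=0.99755 →hi
  mid=-2.00199 |R|=1.00199 →lo
  ...
  [-2.00005,-1.99991] ⇒ x*=-2.0000
Interval (-2.0000, 0).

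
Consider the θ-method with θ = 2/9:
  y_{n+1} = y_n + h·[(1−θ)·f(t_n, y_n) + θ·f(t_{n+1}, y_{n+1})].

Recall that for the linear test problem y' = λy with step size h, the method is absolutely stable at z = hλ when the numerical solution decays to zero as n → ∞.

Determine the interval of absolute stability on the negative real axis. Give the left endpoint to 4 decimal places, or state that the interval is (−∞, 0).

(-3.6000, 0).

Set f=λy, z=hλ:
  y_{n+1} = y_n + z·[7/9·y_n + 2/9·y_{n+1}] ⇒ (1 − 2/9z)y_{n+1} = (1 + 7/9z)y_n
  ⇒ R(z) = (1 + 7/9z)/(1 − 2/9z).

Solve |R(x)|<1 on ℝ⁻.
x=-0.93: |R|=0.2293
R=−1: 1+7/9x = −1+2/9x ⇒ -5/9x=2 ⇒ x=2/(-5/9)=-3.6000
Confirm numerically:
  x=-2.647: |R|=0.66664 <1
  x=-2.436: |R|=0.58045 <1
  x=-1.546: |R|=0.15068 <1
  x=-1.501: |R|=0.12556 <1
  x=-4.110: |R|=1.14808 >1
  x=-3.764: |R|=1.04961 >1
  x=-3.726: |R|=1.03829 >1
Interval (-3.6000, 0).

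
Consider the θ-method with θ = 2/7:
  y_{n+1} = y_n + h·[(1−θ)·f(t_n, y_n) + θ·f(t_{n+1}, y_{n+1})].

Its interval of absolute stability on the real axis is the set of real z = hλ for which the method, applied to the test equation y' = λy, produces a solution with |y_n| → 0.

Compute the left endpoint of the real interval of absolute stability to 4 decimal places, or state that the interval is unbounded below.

left endpoint -4.6667.

Test eqn y'=λy, z=hλ:
  y_{n+1} = y_n + z·[5/7·y_n + 2/7·y_{n+1}] ⇒ (1 − 2/7z)y_{n+1} = (1 + 5/7z)y_n
  R(z) = (1 + 5/7z)/(1 − 2/7z).

Find x<0 with |R(x)|<1.
x=-1.4: |R|=0.0000
R=−1: 1+5/7x = −1+2/7x ⇒ -3/7x=2 ⇒ x=2/(-3/7)=-4.6667
Confirm numerically:
  x=-3.786: |R|=0.81869 <1
  x=-3.718: |R|=0.80285 <1
  x=-3.359: |R|=0.71403 <1
  x=-2.383: |R|=0.41773 <1
  x=-5.081: |R|=1.07243 >1
  x=-5.023: |R|=1.06271 >1
So |R|<1 on (-4.6667, 0).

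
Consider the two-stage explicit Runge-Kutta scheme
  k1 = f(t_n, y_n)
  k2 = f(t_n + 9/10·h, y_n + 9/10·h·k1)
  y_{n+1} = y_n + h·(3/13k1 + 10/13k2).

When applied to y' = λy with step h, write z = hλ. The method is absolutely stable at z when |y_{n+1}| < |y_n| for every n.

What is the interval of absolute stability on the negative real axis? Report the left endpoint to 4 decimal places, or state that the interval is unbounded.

On y'=λy, z=hλ:
  k1=λy_n ⇒ h·k1=z·y_n;  k2=λ(1+9/10z)y_n ⇒ h·k2=z(1+9/10z)y_n
  y_{n+1}/y_n = 1 + 3/13z + 10/13z(1+9/10z) = 1 + z + 9/13z²
  R(z) = 1 + z + 9/13z².

Solve |R(x)|<1 on ℝ⁻.
x=-1.03: |R|=0.7045
R=1: x+9/13x²=0 ⇒ x=−13/9=-1.4444; min R=1−1/(4·9/13)=0.6389>−1
Confirm numerically:
  x=-1.399: |R|=0.95599 <1
  x=-1.396: |R|=0.95318 <1
  x=-1.172: |R|=0.77894 <1
  x=-0.719: |R|=0.63890 <1
  x=-1.948: |R|=1.67910 >1
  x=-1.791: |R|=1.42970 >1
  x=-1.677: |R|=1.27000 >1
Interval (-1.4444, 0).

(-1.4444, 0).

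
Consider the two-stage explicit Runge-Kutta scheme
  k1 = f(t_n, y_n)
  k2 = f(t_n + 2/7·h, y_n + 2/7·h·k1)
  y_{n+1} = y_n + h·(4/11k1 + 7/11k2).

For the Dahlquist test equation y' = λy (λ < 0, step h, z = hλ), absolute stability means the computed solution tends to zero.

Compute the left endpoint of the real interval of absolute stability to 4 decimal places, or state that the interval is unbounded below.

left endpoint -5.5000.

Set f=λy, z=hλ:
  k1=λy_n ⇒ h·k1=z·y_n;  k2=λ(1+2/7z)y_n ⇒ h·k2=z(1+2/7z)y_n
  y_{n+1}/y_n = 1 + 4/11z + 7/11z(1+2/7z) = 1 + z + 2/11z²
  so R(z) = 1 + z + 2/11z².

Find x<0 with |R(x)|<1.
x=-0.45: |R|=0.5868
R=1: x+2/11x²=0 ⇒ x=−11/2=-5.5000; min R=1−1/(4·2/11)=-0.3750>−1
Confirm numerically:
  x=-4.504: |R|=0.18437 <1
  x=-3.407: |R|=0.29652 <1
  x=-2.490: |R|=0.36271 <1
  x=-6.043: |R|=1.59661 >1
  x=-5.919: |R|=1.45092 >1
  x=-5.709: |R|=1.21694 >1
So |R|<1 on (-5.5000, 0).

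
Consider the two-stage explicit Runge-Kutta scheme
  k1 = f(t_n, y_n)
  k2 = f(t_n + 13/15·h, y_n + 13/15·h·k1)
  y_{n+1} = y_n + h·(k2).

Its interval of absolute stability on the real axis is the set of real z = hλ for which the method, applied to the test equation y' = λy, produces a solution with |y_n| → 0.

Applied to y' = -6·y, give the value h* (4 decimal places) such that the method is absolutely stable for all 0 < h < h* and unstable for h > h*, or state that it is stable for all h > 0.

Test eqn y'=λy, z=hλ:
  k1=λy_n ⇒ h·k1=z·y_n;  k2=λ(1+13/15z)y_n ⇒ h·k2=z(1+13/15z)y_n
  y_{n+1}/y_n = 1 + z(1+13/15z) = 1 + z + 13/15z²
  ⇒ R(z) = 1 + z + 13/15z².

Boundary: |R(x)|=1, x<0.
x=-0.82: |R|=0.7627
R=1: x+13/15x²=0 ⇒ x=−15/13=-1.1538; min R=1−1/(4·13/15)=0.7115>−1
Confirm numerically:
  x=-1.021: |R|=0.88245 <1
  x=-0.848: |R|=0.77522 <1
  x=-0.796: |R|=0.75313 <1
  x=-0.518: |R|=0.71455 <1
  x=-1.661: |R|=1.73006 >1
  x=-1.267: |R|=1.12425 >1
  x=-1.201: |R|=1.04908 >1
Stable set (-1.1538, 0).

(-1.1538,0); λ=-6 ⇒ h* = (15/13)/6 = 0.1923.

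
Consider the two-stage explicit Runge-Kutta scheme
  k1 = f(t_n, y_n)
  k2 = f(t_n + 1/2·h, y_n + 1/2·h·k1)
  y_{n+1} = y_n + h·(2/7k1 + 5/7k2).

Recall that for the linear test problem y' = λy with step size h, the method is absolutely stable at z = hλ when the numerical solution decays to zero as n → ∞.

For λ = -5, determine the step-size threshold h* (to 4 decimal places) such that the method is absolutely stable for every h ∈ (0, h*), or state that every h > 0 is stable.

Test eqn y'=λy, z=hλ:
  k1=λy_n ⇒ h·k1=z·y_n;  k2=λ(1+1/2z)y_n ⇒ h·k2=z(1+1/2z)y_n
  y_{n+1}/y_n = 1 + 2/7z + 5/7z(1+1/2z) = 1 + z + 5/14z²
  Hence R(z) = 1 + z + 5/14z².

Find x<0 with |R(x)|<1.
x=-1.74: |R|=0.3413
R=1: x+5/14x²=0 ⇒ x=−14/5=-2.8000; min R=1−1/(4·5/14)=0.3000>−1
Confirm numerically:
  x=-2.709: |R|=0.91196 <1
  x=-2.544: |R|=0.76741 <1
  x=-2.526: |R|=0.75281 <1
  x=-1.916: |R|=0.39509 <1
  x=-3.206: |R|=1.46487 >1
  x=-3.111: |R|=1.34554 >1
  x=-2.916: |R|=1.12081 >1
Interval (-2.8000, 0).

(-2.8000,0); λ=-5 ⇒ h* = (14/5)/5 = 0.5600.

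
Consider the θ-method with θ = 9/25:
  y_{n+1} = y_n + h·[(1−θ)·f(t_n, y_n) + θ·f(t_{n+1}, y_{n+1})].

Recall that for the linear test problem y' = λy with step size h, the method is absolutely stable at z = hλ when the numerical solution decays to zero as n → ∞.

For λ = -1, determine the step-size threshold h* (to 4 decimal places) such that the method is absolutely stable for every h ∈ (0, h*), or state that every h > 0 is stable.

With y'=λy (z=hλ):
  y_{n+1} = y_n + z·[16/25·y_n + 9/25·y_{n+1}] ⇒ (1 − 9/25z)y_{n+1} = (1 + 16/25z)y_n
  R(z) = (1 + 16/25z)/(1 − 9/25z).

Find x<0 with |R(x)|<1.
x=-1.62: |R|=0.0232
R=−1: 1+16/25x = −1+9/25x ⇒ -7/25x=2 ⇒ x=2/(-7/25)=-7.1429
Confirm numerically:
  x=-7.017: |R|=0.99001 <1
  x=-5.987: |R|=0.89743 <1
  x=-4.959: |R|=0.78046 <1
  x=-7.494: |R|=1.02659 >1
  x=-7.411: |R|=1.02047 >1
  x=-7.223: |R|=1.00623 >1
So |R|<1 on (-7.1429, 0).

(-7.1429,0); λ=-1 ⇒ h* = (50/7)/1 = 7.1429.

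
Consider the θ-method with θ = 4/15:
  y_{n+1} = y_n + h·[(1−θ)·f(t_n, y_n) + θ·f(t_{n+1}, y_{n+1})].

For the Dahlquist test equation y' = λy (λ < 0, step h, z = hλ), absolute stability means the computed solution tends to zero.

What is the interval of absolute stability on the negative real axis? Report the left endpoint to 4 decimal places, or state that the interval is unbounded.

(-4.2857, 0).

With y'=λy (z=hλ):
  y_{n+1} = y_n + z·[11/15·y_n + 4/15·y_{n+1}] ⇒ (1 − 4/15z)y_{n+1} = (1 + 11/15z)y_n
  ⇒ R(z) = (1 + 11/15z)/(1 − 4/15z).

Boundary: |R(x)|=1, x<0.
x=-1.19: |R|=0.0967
R=−1: 1+11/15x = −1+4/15x ⇒ -7/15x=2 ⇒ x=2/(-7/15)=-4.2857
Confirm numerically:
  x=-3.684: |R|=0.85835 <1
  x=-3.561: |R|=0.82653 <1
  x=-2.954: |R|=0.65237 <1
  x=-2.687: |R|=0.56536 <1
  x=-4.611: |R|=1.06808 >1
  x=-4.487: |R|=1.04276 >1
  x=-4.484: |R|=1.04214 >1
Interval (-4.2857, 0).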